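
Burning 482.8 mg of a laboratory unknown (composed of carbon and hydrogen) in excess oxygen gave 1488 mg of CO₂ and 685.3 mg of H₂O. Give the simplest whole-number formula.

mol C = 1.488 g CO₂ ÷ 44.009 g/mol = 0.033811 mol
mol H = 2 × 0.6853 g H₂O ÷ 18.015 g/mol = 0.076081 mol
Divide by the smallest (0.033811 mol): C 1.000, H 2.250
Multiplying each by 4 gives whole numbers: C 4.00, H 9.00

C4H9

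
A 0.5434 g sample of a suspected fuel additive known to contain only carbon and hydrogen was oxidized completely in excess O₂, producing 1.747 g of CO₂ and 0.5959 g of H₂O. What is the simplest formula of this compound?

mol C = 1.747 g CO₂ ÷ 44.009 g/mol = 0.039696 mol
mol H = 2 × 0.5959 g H₂O ÷ 18.015 g/mol = 0.066156 mol
Divide by the smallest (0.039696 mol): C 1.000, H 1.667
Multiplying each by 3 gives whole numbers: C 3.00, H 5.00

C3H5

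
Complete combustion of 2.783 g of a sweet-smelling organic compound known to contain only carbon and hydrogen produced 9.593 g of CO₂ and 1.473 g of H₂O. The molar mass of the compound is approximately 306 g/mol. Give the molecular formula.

mol C = 9.593 g CO₂ ÷ 44.009 g/mol = 0.21798 mol
mol H = 2 × 1.473 g H₂O ÷ 18.015 g/mol = 0.16353 mol
Divide by the smallest (0.16353 mol): C 1.333, H 1.000
Multiplying each by 3 gives whole numbers: C 4.00, H 3.00
Empirical formula: C4H3
Empirical-formula mass = 51.07 g/mol; 306 ÷ 51.07 ≈ 6, so the molecular formula is C24H18.

C24H18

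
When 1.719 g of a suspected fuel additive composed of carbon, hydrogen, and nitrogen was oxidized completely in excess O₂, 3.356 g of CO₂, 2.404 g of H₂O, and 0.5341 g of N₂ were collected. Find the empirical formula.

mol C = 3.356 g CO₂ ÷ 44.009 g/mol = 0.076257 mol
mol H = 2 × 2.404 g H₂O ÷ 18.015 g/mol = 0.26689 mol
mol N = 2 × 0.5341 g N₂ ÷ 28.014 g/mol = 0.038131 mol
Divide by the smallest (0.038131 mol): C 2.000, H 6.999, N 1.000

C2H7N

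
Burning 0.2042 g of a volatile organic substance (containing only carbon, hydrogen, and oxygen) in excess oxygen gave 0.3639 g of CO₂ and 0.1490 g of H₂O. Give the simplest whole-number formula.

mol C = 0.3639 g CO₂ ÷ 44.009 g/mol = 0.0082688 mol
mol H = 2 × 0.1490 g H₂O ÷ 18.015 g/mol = 0.016542 mol
mass O = 0.2042 − (0.099316 + 0.016674) = 0.088210 g → mol O = 0.088210 ÷ 15.999 = 0.0055135 mol
Divide by the smallest (0.0055135 mol): C 1.500, H 3.000, O 1.000
Multiplying each by 2 gives whole numbers: C 3.00, H 6.00, O 2.00

C3H6O2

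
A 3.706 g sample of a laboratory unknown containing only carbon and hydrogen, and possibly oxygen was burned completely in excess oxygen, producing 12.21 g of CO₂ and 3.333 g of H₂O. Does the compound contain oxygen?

no

mol C = 12.21 g CO₂ ÷ 44.009 g/mol = 0.27744 mol
mol H = 2 × 3.333 g H₂O ÷ 18.015 g/mol = 0.37002 mol
C and H together account for 3.7054 g — essentially the entire 3.706 g sample — so the compound contains no oxygen.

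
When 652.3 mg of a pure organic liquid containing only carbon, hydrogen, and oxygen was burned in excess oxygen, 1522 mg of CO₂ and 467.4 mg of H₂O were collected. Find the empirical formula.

C6H9O2

mol C = 1.522 g CO₂ ÷ 44.009 g/mol = 0.034584 mol
mol H = 2 × 0.4674 g H₂O ÷ 18.015 g/mol = 0.051890 mol
mass O = 0.6523 − (0.41539 + 0.052305) = 0.18461 g → mol O = 0.18461 ÷ 15.999 = 0.011539 mol
Divide by the smallest (0.011539 mol): C 2.997, H 4.497, O 1.000
Multiplying each by 2 gives whole numbers: C 5.99, H 8.99, O 2.00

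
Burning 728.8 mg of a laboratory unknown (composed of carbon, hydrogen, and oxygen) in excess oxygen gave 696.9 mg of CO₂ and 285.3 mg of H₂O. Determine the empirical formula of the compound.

CH2O2

mol C = 0.6969 g CO₂ ÷ 44.009 g/mol = 0.015835 mol
mol H = 2 × 0.2853 g H₂O ÷ 18.015 g/mol = 0.031674 mol
mass O = 0.7288 − (0.19020 + 0.031927) = 0.50667 g → mol O = 0.50667 ÷ 15.999 = 0.031669 mol
Divide by the smallest (0.015835 mol): C 1.000, H 2.000, O 2.000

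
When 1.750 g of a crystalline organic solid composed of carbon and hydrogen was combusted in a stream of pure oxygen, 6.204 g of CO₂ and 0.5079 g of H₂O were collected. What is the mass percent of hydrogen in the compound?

3.25%

mol C = 6.204 g CO₂ ÷ 44.009 g/mol = 0.14097 mol
mol H = 2 × 0.5079 g H₂O ÷ 18.015 g/mol = 0.056386 mol
mass % H = 0.056837 g ÷ 1.750 g × 100%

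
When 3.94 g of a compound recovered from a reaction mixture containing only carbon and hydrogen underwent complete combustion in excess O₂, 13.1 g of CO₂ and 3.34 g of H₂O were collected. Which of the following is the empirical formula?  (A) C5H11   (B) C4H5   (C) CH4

(B) C4H5

mol C = 13.1 g CO₂ ÷ 44.009 g/mol = 0.2977 mol
mol H = 2 × 3.34 g H₂O ÷ 18.015 g/mol = 0.3708 mol
Divide by the smallest (0.2977 mol): C 1.000, H 1.246
Multiplying each by 4 gives whole numbers: C 4.00, H 4.98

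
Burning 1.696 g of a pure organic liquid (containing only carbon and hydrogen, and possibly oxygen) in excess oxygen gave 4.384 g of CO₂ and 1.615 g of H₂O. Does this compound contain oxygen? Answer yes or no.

yes

mol C = 4.384 g CO₂ ÷ 44.009 g/mol = 0.099616 mol
mol H = 2 × 1.615 g H₂O ÷ 18.015 g/mol = 0.17930 mol
C and H account for only 1.3772 g of the 1.696 g sample; the remaining 0.31878 g must be oxygen.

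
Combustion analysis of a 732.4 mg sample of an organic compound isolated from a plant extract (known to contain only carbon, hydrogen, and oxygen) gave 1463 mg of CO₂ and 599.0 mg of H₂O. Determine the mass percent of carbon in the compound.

54.52%

mol C = 1.463 g CO₂ ÷ 44.009 g/mol = 0.033243 mol
mol H = 2 × 0.5990 g H₂O ÷ 18.015 g/mol = 0.066500 mol
mass O = 0.7324 − (0.39928 + 0.067032) = 0.26608 g → mol O = 0.26608 ÷ 15.999 = 0.016631 mol
mass % C = 0.39928 g ÷ 0.7324 g × 100%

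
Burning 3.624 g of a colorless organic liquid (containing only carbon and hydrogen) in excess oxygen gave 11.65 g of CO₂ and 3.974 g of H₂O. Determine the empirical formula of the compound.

C3H5

mol C = 11.65 g CO₂ ÷ 44.009 g/mol = 0.26472 mol
mol H = 2 × 3.974 g H₂O ÷ 18.015 g/mol = 0.44119 mol
Divide by the smallest (0.26472 mol): C 1.000, H 1.667
Multiplying each by 3 gives whole numbers: C 3.00, H 5.00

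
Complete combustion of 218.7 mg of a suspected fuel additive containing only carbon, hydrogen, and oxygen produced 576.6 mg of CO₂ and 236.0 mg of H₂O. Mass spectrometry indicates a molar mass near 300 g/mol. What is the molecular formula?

mol C = 0.5766 g CO₂ ÷ 44.009 g/mol = 0.013102 mol
mol H = 2 × 0.2360 g H₂O ÷ 18.015 g/mol = 0.026200 mol
mass O = 0.2187 − (0.15737 + 0.026410) = 0.034924 g → mol O = 0.034924 ÷ 15.999 = 0.0021829 mol
Divide by the smallest (0.0021829 mol): C 6.002, H 12.003, O 1.000
Empirical formula: C6H12O
Empirical-formula mass = 100.16 g/mol; 300 ÷ 100.16 ≈ 3, so the molecular formula is C18H36O3.

C18H36O3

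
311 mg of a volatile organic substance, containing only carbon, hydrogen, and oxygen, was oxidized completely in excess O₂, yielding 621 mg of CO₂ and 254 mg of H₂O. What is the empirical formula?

C2H4O

mol C = 0.621 g CO₂ ÷ 44.009 g/mol = 0.01411 mol
mol H = 2 × 0.254 g H₂O ÷ 18.015 g/mol = 0.02820 mol
mass O = 0.311 − (0.1695 + 0.02842) = 0.1131 g → mol O = 0.1131 ÷ 15.999 = 0.007069 mol
Divide by the smallest (0.007069 mol): C 1.996, H 3.989, O 1.000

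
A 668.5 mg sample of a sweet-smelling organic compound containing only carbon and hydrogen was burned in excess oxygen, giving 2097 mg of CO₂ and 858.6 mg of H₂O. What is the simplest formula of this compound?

mol C = 2.097 g CO₂ ÷ 44.009 g/mol = 0.047649 mol
mol H = 2 × 0.8586 g H₂O ÷ 18.015 g/mol = 0.095321 mol
Divide by the smallest (0.047649 mol): C 1.000, H 2.000

CH2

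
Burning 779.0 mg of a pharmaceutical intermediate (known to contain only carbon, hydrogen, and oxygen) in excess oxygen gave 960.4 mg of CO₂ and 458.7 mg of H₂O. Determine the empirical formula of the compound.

C3H7O4

mol C = 0.9604 g CO₂ ÷ 44.009 g/mol = 0.021823 mol
mol H = 2 × 0.4587 g H₂O ÷ 18.015 g/mol = 0.050924 mol
mass O = 0.7790 − (0.26211 + 0.051332) = 0.46555 g → mol O = 0.46555 ÷ 15.999 = 0.029099 mol
Divide by the smallest (0.021823 mol): C 1.000, H 2.334, O 1.333
Multiplying each by 3 gives whole numbers: C 3.00, H 7.00, O 4.00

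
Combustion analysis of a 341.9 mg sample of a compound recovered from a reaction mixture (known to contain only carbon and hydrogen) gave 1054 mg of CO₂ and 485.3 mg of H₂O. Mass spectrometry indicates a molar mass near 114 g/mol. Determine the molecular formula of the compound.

mol C = 1.054 g CO₂ ÷ 44.009 g/mol = 0.023950 mol
mol H = 2 × 0.4853 g H₂O ÷ 18.015 g/mol = 0.053877 mol
Divide by the smallest (0.023950 mol): C 1.000, H 2.250
Multiplying each by 4 gives whole numbers: C 4.00, H 9.00
Empirical formula: C4H9
Empirical-formula mass = 57.12 g/mol; 114 ÷ 57.12 ≈ 2, so the molecular formula is C8H18.

C8H18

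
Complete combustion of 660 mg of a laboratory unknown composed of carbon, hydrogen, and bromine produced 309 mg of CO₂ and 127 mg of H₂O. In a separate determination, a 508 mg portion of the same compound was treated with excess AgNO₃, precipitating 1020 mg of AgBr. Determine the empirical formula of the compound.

CH2Br

mol C = 0.309 g CO₂ ÷ 44.009 g/mol = 0.007021 mol
mol H = 2 × 0.127 g H₂O ÷ 18.015 g/mol = 0.01410 mol
From the AgBr data: mol Br per gram of compound = (1.02 ÷ 187.772) ÷ 0.508 = 0.01069 mol/g, so in the 0.660 g combustion sample mol Br = 0.007057 mol
Divide by the smallest (0.007021 mol): C 1.000, H 2.008, Br 1.005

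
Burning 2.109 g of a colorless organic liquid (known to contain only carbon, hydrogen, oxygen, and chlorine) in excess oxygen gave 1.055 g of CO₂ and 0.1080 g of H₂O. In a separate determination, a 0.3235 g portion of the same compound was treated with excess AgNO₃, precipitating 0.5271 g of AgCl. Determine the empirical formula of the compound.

C2HCl2O5

mol C = 1.055 g CO₂ ÷ 44.009 g/mol = 0.023972 mol
mol H = 2 × 0.1080 g H₂O ÷ 18.015 g/mol = 0.011990 mol
From the AgCl data: mol Cl per gram of compound = (0.5271 ÷ 143.318) ÷ 0.3235 = 0.011369 mol/g, so in the 2.109 g combustion sample mol Cl = 0.023977 mol
mass O = 2.109 − (0.28793 + 0.012086 + 0.84998) = 0.95900 g → mol O = 0.95900 ÷ 15.999 = 0.059941 mol
Divide by the smallest (0.011990 mol): C 1.999, H 1.000, Cl 2.000, O 4.999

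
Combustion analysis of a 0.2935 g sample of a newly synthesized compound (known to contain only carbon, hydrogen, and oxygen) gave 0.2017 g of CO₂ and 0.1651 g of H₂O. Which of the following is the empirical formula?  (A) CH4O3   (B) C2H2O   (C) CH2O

(A) CH4O3

mol C = 0.2017 g CO₂ ÷ 44.009 g/mol = 0.0045832 mol
mol H = 2 × 0.1651 g H₂O ÷ 18.015 g/mol = 0.018329 mol
mass O = 0.2935 − (0.055048 + 0.018476) = 0.21998 g → mol O = 0.21998 ÷ 15.999 = 0.013749 mol
Divide by the smallest (0.0045832 mol): C 1.000, H 3.999, O 3.000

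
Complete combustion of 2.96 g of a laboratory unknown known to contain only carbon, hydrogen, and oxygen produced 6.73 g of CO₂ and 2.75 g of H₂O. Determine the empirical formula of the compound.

mol C = 6.73 g CO₂ ÷ 44.009 g/mol = 0.1529 mol
mol H = 2 × 2.75 g H₂O ÷ 18.015 g/mol = 0.3053 mol
mass O = 2.96 − (1.837 + 0.3077) = 0.8155 g → mol O = 0.8155 ÷ 15.999 = 0.05097 mol
Divide by the smallest (0.05097 mol): C 3.000, H 5.990, O 1.000

C3H6O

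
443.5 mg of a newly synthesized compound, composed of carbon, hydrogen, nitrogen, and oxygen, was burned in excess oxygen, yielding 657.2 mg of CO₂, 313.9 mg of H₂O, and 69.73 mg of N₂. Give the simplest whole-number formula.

C3H7NO2

mol C = 0.6572 g CO₂ ÷ 44.009 g/mol = 0.014933 mol
mol H = 2 × 0.3139 g H₂O ÷ 18.015 g/mol = 0.034849 mol
mol N = 2 × 0.06973 g N₂ ÷ 28.014 g/mol = 0.0049782 mol
mass O = 0.4435 − (0.17936 + 0.035128 + 0.069730) = 0.15928 g → mol O = 0.15928 ÷ 15.999 = 0.0099555 mol
Divide by the smallest (0.0049782 mol): C 3.000, H 7.000, N 1.000, O 2.000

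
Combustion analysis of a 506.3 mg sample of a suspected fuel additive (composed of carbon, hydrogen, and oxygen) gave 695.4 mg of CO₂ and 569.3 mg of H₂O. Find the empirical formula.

CH4O

mol C = 0.6954 g CO₂ ÷ 44.009 g/mol = 0.015801 mol
mol H = 2 × 0.5693 g H₂O ÷ 18.015 g/mol = 0.063203 mol
mass O = 0.5063 − (0.18979 + 0.063709) = 0.25280 g → mol O = 0.25280 ÷ 15.999 = 0.015801 mol
Divide by the smallest (0.015801 mol): C 1.000, H 4.000, O 1.000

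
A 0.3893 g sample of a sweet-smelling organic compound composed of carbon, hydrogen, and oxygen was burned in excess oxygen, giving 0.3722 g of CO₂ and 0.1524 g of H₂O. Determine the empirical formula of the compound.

mol C = 0.3722 g CO₂ ÷ 44.009 g/mol = 0.0084574 mol
mol H = 2 × 0.1524 g H₂O ÷ 18.015 g/mol = 0.016919 mol
mass O = 0.3893 − (0.10158 + 0.017055) = 0.27066 g → mol O = 0.27066 ÷ 15.999 = 0.016918 mol
Divide by the smallest (0.0084574 mol): C 1.000, H 2.001, O 2.000

CH2O2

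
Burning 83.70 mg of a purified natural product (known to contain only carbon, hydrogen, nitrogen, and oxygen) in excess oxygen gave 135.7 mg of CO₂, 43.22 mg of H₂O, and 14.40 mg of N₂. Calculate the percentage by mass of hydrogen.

5.78%

mol C = 0.1357 g CO₂ ÷ 44.009 g/mol = 0.0030835 mol
mol H = 2 × 0.04322 g H₂O ÷ 18.015 g/mol = 0.0047982 mol
mol N = 2 × 0.01440 g N₂ ÷ 28.014 g/mol = 0.0010281 mol
mass O = 0.08370 − (0.037035 + 0.0048366 + 0.014400) = 0.027428 g → mol O = 0.027428 ÷ 15.999 = 0.0017144 mol
mass % H = 0.0048366 g ÷ 0.08370 g × 100%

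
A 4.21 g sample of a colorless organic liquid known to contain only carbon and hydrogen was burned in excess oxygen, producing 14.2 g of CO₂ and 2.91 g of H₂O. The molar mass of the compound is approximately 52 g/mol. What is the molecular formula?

C4H4

mol C = 14.2 g CO₂ ÷ 44.009 g/mol = 0.3227 mol
mol H = 2 × 2.91 g H₂O ÷ 18.015 g/mol = 0.3231 mol
Divide by the smallest (0.3227 mol): C 1.000, H 1.001
Empirical formula: CH
Empirical-formula mass = 13.02 g/mol; 52 ÷ 13.02 ≈ 4, so the molecular formula is C4H4.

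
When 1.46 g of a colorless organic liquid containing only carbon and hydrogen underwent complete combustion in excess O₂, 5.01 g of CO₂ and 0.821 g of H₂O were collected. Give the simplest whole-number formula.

C5H4

mol C = 5.01 g CO₂ ÷ 44.009 g/mol = 0.1138 mol
mol H = 2 × 0.821 g H₂O ÷ 18.015 g/mol = 0.09115 mol
Divide by the smallest (0.09115 mol): C 1.249, H 1.000
Multiplying each by 4 gives whole numbers: C 5.00, H 4.00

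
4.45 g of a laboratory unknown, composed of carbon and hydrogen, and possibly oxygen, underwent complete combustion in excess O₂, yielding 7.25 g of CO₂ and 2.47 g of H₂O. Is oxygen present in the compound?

yes

mol C = 7.25 g CO₂ ÷ 44.009 g/mol = 0.1647 mol
mol H = 2 × 2.47 g H₂O ÷ 18.015 g/mol = 0.2742 mol
C and H account for only 2.255 g of the 4.45 g sample; the remaining 2.195 g must be oxygen.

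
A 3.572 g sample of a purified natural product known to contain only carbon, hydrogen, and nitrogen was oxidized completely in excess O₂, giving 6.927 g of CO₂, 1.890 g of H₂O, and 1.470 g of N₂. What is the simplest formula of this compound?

C3H4N2

mol C = 6.927 g CO₂ ÷ 44.009 g/mol = 0.15740 mol
mol H = 2 × 1.890 g H₂O ÷ 18.015 g/mol = 0.20983 mol
mol N = 2 × 1.470 g N₂ ÷ 28.014 g/mol = 0.10495 mol
Divide by the smallest (0.10495 mol): C 1.500, H 1.999, N 1.000
Multiplying each by 2 gives whole numbers: C 3.00, H 4.00, N 2.00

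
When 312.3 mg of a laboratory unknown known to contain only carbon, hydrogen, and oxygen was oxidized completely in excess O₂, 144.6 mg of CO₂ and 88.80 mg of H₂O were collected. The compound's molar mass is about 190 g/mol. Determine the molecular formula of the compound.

mol C = 0.1446 g CO₂ ÷ 44.009 g/mol = 0.0032857 mol
mol H = 2 × 0.08880 g H₂O ÷ 18.015 g/mol = 0.0098585 mol
mass O = 0.3123 − (0.039464 + 0.0099373) = 0.26290 g → mol O = 0.26290 ÷ 15.999 = 0.016432 mol
Divide by the smallest (0.0032857 mol): C 1.000, H 3.000, O 5.001
Empirical formula: CH3O5
Empirical-formula mass = 95.03 g/mol; 190 ÷ 95.03 ≈ 2, so the molecular formula is C2H6O10.

C2H6O10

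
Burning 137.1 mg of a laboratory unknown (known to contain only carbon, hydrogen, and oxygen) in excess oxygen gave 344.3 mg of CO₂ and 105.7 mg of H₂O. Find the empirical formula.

mol C = 0.3443 g CO₂ ÷ 44.009 g/mol = 0.0078234 mol
mol H = 2 × 0.1057 g H₂O ÷ 18.015 g/mol = 0.011735 mol
mass O = 0.1371 − (0.093967 + 0.011829) = 0.031305 g → mol O = 0.031305 ÷ 15.999 = 0.0019567 mol
Divide by the smallest (0.0019567 mol): C 3.998, H 5.997, O 1.000

C4H6O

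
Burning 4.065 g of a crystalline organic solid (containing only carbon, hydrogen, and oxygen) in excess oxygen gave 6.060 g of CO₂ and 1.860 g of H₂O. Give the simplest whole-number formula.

mol C = 6.060 g CO₂ ÷ 44.009 g/mol = 0.13770 mol
mol H = 2 × 1.860 g H₂O ÷ 18.015 g/mol = 0.20649 mol
mass O = 4.065 − (1.6539 + 0.20815) = 2.2029 g → mol O = 2.2029 ÷ 15.999 = 0.13769 mol
Divide by the smallest (0.13769 mol): C 1.000, H 1.500, O 1.000
Multiplying each by 2 gives whole numbers: C 2.00, H 3.00, O 2.00

C2H3O2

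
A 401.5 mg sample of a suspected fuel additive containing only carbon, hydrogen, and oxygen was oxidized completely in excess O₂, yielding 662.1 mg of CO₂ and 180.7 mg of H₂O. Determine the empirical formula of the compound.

mol C = 0.6621 g CO₂ ÷ 44.009 g/mol = 0.015045 mol
mol H = 2 × 0.1807 g H₂O ÷ 18.015 g/mol = 0.020061 mol
mass O = 0.4015 − (0.18070 + 0.020222) = 0.20058 g → mol O = 0.20058 ÷ 15.999 = 0.012537 mol
Divide by the smallest (0.012537 mol): C 1.200, H 1.600, O 1.000
Multiplying each by 5 gives whole numbers: C 6.00, H 8.00, O 5.00

C6H8O5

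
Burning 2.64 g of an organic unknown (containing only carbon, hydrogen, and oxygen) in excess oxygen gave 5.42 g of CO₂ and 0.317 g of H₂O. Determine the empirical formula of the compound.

C7H2O4

mol C = 5.42 g CO₂ ÷ 44.009 g/mol = 0.1232 mol
mol H = 2 × 0.317 g H₂O ÷ 18.015 g/mol = 0.03519 mol
mass O = 2.64 − (1.479 + 0.03547) = 1.125 g → mol O = 1.125 ÷ 15.999 = 0.07034 mol
Divide by the smallest (0.03519 mol): C 3.499, H 1.000, O 1.999
Multiplying each by 2 gives whole numbers: C 7.00, H 2.00, O 4.00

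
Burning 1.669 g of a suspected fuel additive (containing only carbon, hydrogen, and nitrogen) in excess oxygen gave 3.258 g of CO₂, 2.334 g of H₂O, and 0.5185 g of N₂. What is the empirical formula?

C2H7N

mol C = 3.258 g CO₂ ÷ 44.009 g/mol = 0.074030 mol
mol H = 2 × 2.334 g H₂O ÷ 18.015 g/mol = 0.25912 mol
mol N = 2 × 0.5185 g N₂ ÷ 28.014 g/mol = 0.037017 mol
Divide by the smallest (0.037017 mol): C 2.000, H 7.000, N 1.000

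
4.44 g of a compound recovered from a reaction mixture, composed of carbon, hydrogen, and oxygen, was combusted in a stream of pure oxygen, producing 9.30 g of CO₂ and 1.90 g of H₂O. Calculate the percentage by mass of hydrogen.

4.8%

mol C = 9.30 g CO₂ ÷ 44.009 g/mol = 0.2113 mol
mol H = 2 × 1.90 g H₂O ÷ 18.015 g/mol = 0.2109 mol
mass O = 4.44 − (2.538 + 0.2126) = 1.689 g → mol O = 1.689 ÷ 15.999 = 0.1056 mol
mass % H = 0.2126 g ÷ 4.44 g × 100%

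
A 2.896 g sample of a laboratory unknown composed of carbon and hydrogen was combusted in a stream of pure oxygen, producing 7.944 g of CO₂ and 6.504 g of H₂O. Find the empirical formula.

mol C = 7.944 g CO₂ ÷ 44.009 g/mol = 0.18051 mol
mol H = 2 × 6.504 g H₂O ÷ 18.015 g/mol = 0.72206 mol
Divide by the smallest (0.18051 mol): C 1.000, H 4.000

CH4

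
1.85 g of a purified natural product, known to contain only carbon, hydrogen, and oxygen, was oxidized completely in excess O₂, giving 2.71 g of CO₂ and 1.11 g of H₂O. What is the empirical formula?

mol C = 2.71 g CO₂ ÷ 44.009 g/mol = 0.06158 mol
mol H = 2 × 1.11 g H₂O ÷ 18.015 g/mol = 0.1232 mol
mass O = 1.85 − (0.7396 + 0.1242) = 0.9862 g → mol O = 0.9862 ÷ 15.999 = 0.06164 mol
Divide by the smallest (0.06158 mol): C 1.000, H 2.001, O 1.001

CH2O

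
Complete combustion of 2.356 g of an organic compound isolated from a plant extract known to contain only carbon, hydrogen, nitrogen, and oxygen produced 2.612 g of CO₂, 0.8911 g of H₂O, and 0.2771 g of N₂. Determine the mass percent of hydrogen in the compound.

4.23%

mol C = 2.612 g CO₂ ÷ 44.009 g/mol = 0.059351 mol
mol H = 2 × 0.8911 g H₂O ÷ 18.015 g/mol = 0.098929 mol
mol N = 2 × 0.2771 g N₂ ÷ 28.014 g/mol = 0.019783 mol
mass O = 2.356 − (0.71287 + 0.099720 + 0.27710) = 1.2663 g → mol O = 1.2663 ÷ 15.999 = 0.079149 mol
mass % H = 0.099720 g ÷ 2.356 g × 100%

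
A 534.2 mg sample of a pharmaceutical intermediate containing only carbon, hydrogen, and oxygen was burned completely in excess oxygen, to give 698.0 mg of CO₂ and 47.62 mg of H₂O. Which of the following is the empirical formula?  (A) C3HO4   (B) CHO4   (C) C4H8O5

(A) C3HO4

mol C = 0.6980 g CO₂ ÷ 44.009 g/mol = 0.015860 mol
mol H = 2 × 0.04762 g H₂O ÷ 18.015 g/mol = 0.0052867 mol
mass O = 0.5342 − (0.19050 + 0.0053290) = 0.33837 g → mol O = 0.33837 ÷ 15.999 = 0.021150 mol
Divide by the smallest (0.0052867 mol): C 3.000, H 1.000, O 4.001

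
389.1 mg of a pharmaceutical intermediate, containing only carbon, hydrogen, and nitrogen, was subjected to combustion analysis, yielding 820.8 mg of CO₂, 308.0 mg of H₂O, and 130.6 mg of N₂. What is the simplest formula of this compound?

mol C = 0.8208 g CO₂ ÷ 44.009 g/mol = 0.018651 mol
mol H = 2 × 0.3080 g H₂O ÷ 18.015 g/mol = 0.034194 mol
mol N = 2 × 0.1306 g N₂ ÷ 28.014 g/mol = 0.0093239 mol
Divide by the smallest (0.0093239 mol): C 2.000, H 3.667, N 1.000
Multiplying each by 3 gives whole numbers: C 6.00, H 11.00, N 3.00

C6H11N3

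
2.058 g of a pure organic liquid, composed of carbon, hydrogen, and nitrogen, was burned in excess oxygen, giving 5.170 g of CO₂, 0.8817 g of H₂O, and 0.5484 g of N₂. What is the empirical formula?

C6H5N2

mol C = 5.170 g CO₂ ÷ 44.009 g/mol = 0.11748 mol
mol H = 2 × 0.8817 g H₂O ÷ 18.015 g/mol = 0.097885 mol
mol N = 2 × 0.5484 g N₂ ÷ 28.014 g/mol = 0.039152 mol
Divide by the smallest (0.039152 mol): C 3.001, H 2.500, N 1.000
Multiplying each by 2 gives whole numbers: C 6.00, H 5.00, N 2.00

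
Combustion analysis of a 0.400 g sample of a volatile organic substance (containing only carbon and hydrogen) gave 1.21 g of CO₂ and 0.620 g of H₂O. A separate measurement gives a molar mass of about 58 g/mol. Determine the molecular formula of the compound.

C4H10

mol C = 1.21 g CO₂ ÷ 44.009 g/mol = 0.02749 mol
mol H = 2 × 0.620 g H₂O ÷ 18.015 g/mol = 0.06883 mol
Divide by the smallest (0.02749 mol): C 1.000, H 2.503
Multiplying each by 2 gives whole numbers: C 2.00, H 5.01
Empirical formula: C2H5
Empirical-formula mass = 29.06 g/mol; 58 ÷ 29.06 ≈ 2, so the molecular formula is C4H10.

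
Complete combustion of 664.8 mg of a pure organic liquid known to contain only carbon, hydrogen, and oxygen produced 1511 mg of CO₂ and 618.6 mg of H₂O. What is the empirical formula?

C3H6O

mol C = 1.511 g CO₂ ÷ 44.009 g/mol = 0.034334 mol
mol H = 2 × 0.6186 g H₂O ÷ 18.015 g/mol = 0.068676 mol
mass O = 0.6648 − (0.41238 + 0.069226) = 0.18319 g → mol O = 0.18319 ÷ 15.999 = 0.011450 mol
Divide by the smallest (0.011450 mol): C 2.999, H 5.998, O 1.000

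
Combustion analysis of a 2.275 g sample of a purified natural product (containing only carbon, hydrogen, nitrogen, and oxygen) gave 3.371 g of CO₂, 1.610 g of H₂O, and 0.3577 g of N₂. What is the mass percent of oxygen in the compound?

mol C = 3.371 g CO₂ ÷ 44.009 g/mol = 0.076598 mol
mol H = 2 × 1.610 g H₂O ÷ 18.015 g/mol = 0.17874 mol
mol N = 2 × 0.3577 g N₂ ÷ 28.014 g/mol = 0.025537 mol
mass O = 2.275 − (0.92002 + 0.18017 + 0.35770) = 0.81711 g → mol O = 0.81711 ÷ 15.999 = 0.051073 mol
mass % O = 0.81711 g ÷ 2.275 g × 100%

35.92%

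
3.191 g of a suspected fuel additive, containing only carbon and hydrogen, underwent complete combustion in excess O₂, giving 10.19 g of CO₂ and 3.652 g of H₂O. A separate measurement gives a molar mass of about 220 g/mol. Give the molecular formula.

C16H28

mol C = 10.19 g CO₂ ÷ 44.009 g/mol = 0.23154 mol
mol H = 2 × 3.652 g H₂O ÷ 18.015 g/mol = 0.40544 mol
Divide by the smallest (0.23154 mol): C 1.000, H 1.751
Multiplying each by 4 gives whole numbers: C 4.00, H 7.00
Empirical formula: C4H7
Empirical-formula mass = 55.10 g/mol; 220 ÷ 55.10 ≈ 4, so the molecular formula is C16H28.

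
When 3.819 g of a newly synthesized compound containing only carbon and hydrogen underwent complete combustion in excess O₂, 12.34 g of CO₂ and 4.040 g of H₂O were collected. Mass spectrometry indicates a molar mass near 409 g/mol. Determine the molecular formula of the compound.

mol C = 12.34 g CO₂ ÷ 44.009 g/mol = 0.28040 mol
mol H = 2 × 4.040 g H₂O ÷ 18.015 g/mol = 0.44852 mol
Divide by the smallest (0.28040 mol): C 1.000, H 1.600
Multiplying each by 5 gives whole numbers: C 5.00, H 8.00
Empirical formula: C5H8
Empirical-formula mass = 68.12 g/mol; 409 ÷ 68.12 ≈ 6, so the molecular formula is C30H48.

C30H48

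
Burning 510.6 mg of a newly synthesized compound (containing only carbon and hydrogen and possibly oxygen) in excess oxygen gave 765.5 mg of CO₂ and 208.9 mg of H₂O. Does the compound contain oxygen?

mol C = 0.7655 g CO₂ ÷ 44.009 g/mol = 0.017394 mol
mol H = 2 × 0.2089 g H₂O ÷ 18.015 g/mol = 0.023192 mol
C and H account for only 0.23230 g of the 0.5106 g sample; the remaining 0.27830 g must be oxygen.

yes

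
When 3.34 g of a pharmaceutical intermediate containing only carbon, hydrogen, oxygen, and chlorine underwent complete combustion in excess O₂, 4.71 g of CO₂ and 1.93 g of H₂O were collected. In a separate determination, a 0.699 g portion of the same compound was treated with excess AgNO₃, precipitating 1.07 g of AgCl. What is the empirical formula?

C3H6ClO

mol C = 4.71 g CO₂ ÷ 44.009 g/mol = 0.1070 mol
mol H = 2 × 1.93 g H₂O ÷ 18.015 g/mol = 0.2143 mol
From the AgCl data: mol Cl per gram of compound = (1.07 ÷ 143.318) ÷ 0.699 = 0.01068 mol/g, so in the 3.34 g combustion sample mol Cl = 0.03567 mol
mass O = 3.34 − (1.285 + 0.2160 + 1.265) = 0.5739 g → mol O = 0.5739 ÷ 15.999 = 0.03587 mol
Divide by the smallest (0.03567 mol): C 3.000, H 6.006, Cl 1.000, O 1.006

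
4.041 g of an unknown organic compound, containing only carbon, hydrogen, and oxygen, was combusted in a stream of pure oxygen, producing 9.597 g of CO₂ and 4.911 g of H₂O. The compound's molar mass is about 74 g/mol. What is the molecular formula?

mol C = 9.597 g CO₂ ÷ 44.009 g/mol = 0.21807 mol
mol H = 2 × 4.911 g H₂O ÷ 18.015 g/mol = 0.54521 mol
mass O = 4.041 − (2.6192 + 0.54957) = 0.87220 g → mol O = 0.87220 ÷ 15.999 = 0.054516 mol
Divide by the smallest (0.054516 mol): C 4.000, H 10.001, O 1.000
Empirical formula: C4H10O
Empirical-formula mass = 74.12 g/mol; 74 ÷ 74.12 ≈ 1, so the molecular formula is C4H10O.

C4H10O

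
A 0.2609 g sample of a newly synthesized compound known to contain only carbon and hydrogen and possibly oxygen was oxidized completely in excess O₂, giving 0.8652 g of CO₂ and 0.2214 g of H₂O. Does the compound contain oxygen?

mol C = 0.8652 g CO₂ ÷ 44.009 g/mol = 0.019660 mol
mol H = 2 × 0.2214 g H₂O ÷ 18.015 g/mol = 0.024580 mol
C and H together account for 0.26091 g — essentially the entire 0.2609 g sample — so the compound contains no oxygen.

no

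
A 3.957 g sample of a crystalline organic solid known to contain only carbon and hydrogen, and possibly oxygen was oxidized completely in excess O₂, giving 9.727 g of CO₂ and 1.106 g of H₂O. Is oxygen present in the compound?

mol C = 9.727 g CO₂ ÷ 44.009 g/mol = 0.22102 mol
mol H = 2 × 1.106 g H₂O ÷ 18.015 g/mol = 0.12279 mol
C and H account for only 2.7785 g of the 3.957 g sample; the remaining 1.1785 g must be oxygen.

yes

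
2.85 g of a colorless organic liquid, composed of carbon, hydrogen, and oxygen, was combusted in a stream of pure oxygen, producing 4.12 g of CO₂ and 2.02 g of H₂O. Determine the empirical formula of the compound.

C5H12O5

mol C = 4.12 g CO₂ ÷ 44.009 g/mol = 0.09362 mol
mol H = 2 × 2.02 g H₂O ÷ 18.015 g/mol = 0.2243 mol
mass O = 2.85 − (1.124 + 0.2261) = 1.500 g → mol O = 1.500 ÷ 15.999 = 0.09373 mol
Divide by the smallest (0.09362 mol): C 1.000, H 2.395, O 1.001
Multiplying each by 5 gives whole numbers: C 5.00, H 11.98, O 5.01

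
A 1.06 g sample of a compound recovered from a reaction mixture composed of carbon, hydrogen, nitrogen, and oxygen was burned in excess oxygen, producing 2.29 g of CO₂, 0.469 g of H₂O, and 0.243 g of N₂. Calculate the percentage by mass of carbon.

59.0%

mol C = 2.29 g CO₂ ÷ 44.009 g/mol = 0.05203 mol
mol H = 2 × 0.469 g H₂O ÷ 18.015 g/mol = 0.05207 mol
mol N = 2 × 0.243 g N₂ ÷ 28.014 g/mol = 0.01735 mol
mass O = 1.06 − (0.6250 + 0.05248 + 0.2430) = 0.1395 g → mol O = 0.1395 ÷ 15.999 = 0.008721 mol
mass % C = 0.6250 g ÷ 1.06 g × 100%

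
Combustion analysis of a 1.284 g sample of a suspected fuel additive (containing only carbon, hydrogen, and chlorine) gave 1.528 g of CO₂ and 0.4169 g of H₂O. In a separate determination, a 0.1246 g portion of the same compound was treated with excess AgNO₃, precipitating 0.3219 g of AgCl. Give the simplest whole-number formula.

mol C = 1.528 g CO₂ ÷ 44.009 g/mol = 0.034720 mol
mol H = 2 × 0.4169 g H₂O ÷ 18.015 g/mol = 0.046284 mol
From the AgCl data: mol Cl per gram of compound = (0.3219 ÷ 143.318) ÷ 0.1246 = 0.018026 mol/g, so in the 1.284 g combustion sample mol Cl = 0.023146 mol
Divide by the smallest (0.023146 mol): C 1.500, H 2.000, Cl 1.000
Multiplying each by 2 gives whole numbers: C 3.00, H 4.00, Cl 2.00

C3H4Cl2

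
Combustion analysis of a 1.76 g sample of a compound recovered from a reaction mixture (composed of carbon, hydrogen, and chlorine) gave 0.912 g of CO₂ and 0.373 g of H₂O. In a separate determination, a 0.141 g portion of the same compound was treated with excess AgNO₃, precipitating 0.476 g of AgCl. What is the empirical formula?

CH2Cl2

mol C = 0.912 g CO₂ ÷ 44.009 g/mol = 0.02072 mol
mol H = 2 × 0.373 g H₂O ÷ 18.015 g/mol = 0.04141 mol
From the AgCl data: mol Cl per gram of compound = (0.476 ÷ 143.318) ÷ 0.141 = 0.02356 mol/g, so in the 1.76 g combustion sample mol Cl = 0.04146 mol
Divide by the smallest (0.02072 mol): C 1.000, H 1.998, Cl 2.001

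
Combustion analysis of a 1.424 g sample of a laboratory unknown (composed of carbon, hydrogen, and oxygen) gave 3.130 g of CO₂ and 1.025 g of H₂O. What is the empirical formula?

C5H8O2

mol C = 3.130 g CO₂ ÷ 44.009 g/mol = 0.071122 mol
mol H = 2 × 1.025 g H₂O ÷ 18.015 g/mol = 0.11379 mol
mass O = 1.424 − (0.85424 + 0.11470) = 0.45505 g → mol O = 0.45505 ÷ 15.999 = 0.028442 mol
Divide by the smallest (0.028442 mol): C 2.501, H 4.001, O 1.000
Multiplying each by 2 gives whole numbers: C 5.00, H 8.00, O 2.00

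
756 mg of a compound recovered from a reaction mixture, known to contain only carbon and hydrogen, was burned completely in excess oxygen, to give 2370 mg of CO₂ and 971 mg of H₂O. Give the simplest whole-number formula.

mol C = 2.37 g CO₂ ÷ 44.009 g/mol = 0.05385 mol
mol H = 2 × 0.971 g H₂O ÷ 18.015 g/mol = 0.1078 mol
Divide by the smallest (0.05385 mol): C 1.000, H 2.002

CH2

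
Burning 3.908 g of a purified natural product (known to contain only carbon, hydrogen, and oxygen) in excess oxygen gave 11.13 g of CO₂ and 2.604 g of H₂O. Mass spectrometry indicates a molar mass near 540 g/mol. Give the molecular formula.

mol C = 11.13 g CO₂ ÷ 44.009 g/mol = 0.25290 mol
mol H = 2 × 2.604 g H₂O ÷ 18.015 g/mol = 0.28909 mol
mass O = 3.908 − (3.0376 + 0.29141) = 0.57898 g → mol O = 0.57898 ÷ 15.999 = 0.036188 mol
Divide by the smallest (0.036188 mol): C 6.988, H 7.989, O 1.000
Empirical formula: C7H8O
Empirical-formula mass = 108.14 g/mol; 540 ÷ 108.14 ≈ 5, so the molecular formula is C35H40O5.

C35H40O5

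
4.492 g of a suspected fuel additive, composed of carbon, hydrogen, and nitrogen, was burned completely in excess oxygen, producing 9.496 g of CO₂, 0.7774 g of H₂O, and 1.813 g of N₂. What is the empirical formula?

mol C = 9.496 g CO₂ ÷ 44.009 g/mol = 0.21577 mol
mol H = 2 × 0.7774 g H₂O ÷ 18.015 g/mol = 0.086306 mol
mol N = 2 × 1.813 g N₂ ÷ 28.014 g/mol = 0.12944 mol
Divide by the smallest (0.086306 mol): C 2.500, H 1.000, N 1.500
Multiplying each by 2 gives whole numbers: C 5.00, H 2.00, N 3.00

C5H2N3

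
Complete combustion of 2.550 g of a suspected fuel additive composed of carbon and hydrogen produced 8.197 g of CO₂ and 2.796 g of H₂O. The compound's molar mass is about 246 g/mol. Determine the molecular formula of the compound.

mol C = 8.197 g CO₂ ÷ 44.009 g/mol = 0.18626 mol
mol H = 2 × 2.796 g H₂O ÷ 18.015 g/mol = 0.31041 mol
Divide by the smallest (0.18626 mol): C 1.000, H 1.667
Multiplying each by 3 gives whole numbers: C 3.00, H 5.00
Empirical formula: C3H5
Empirical-formula mass = 41.07 g/mol; 246 ÷ 41.07 ≈ 6, so the molecular formula is C18H30.

C18H30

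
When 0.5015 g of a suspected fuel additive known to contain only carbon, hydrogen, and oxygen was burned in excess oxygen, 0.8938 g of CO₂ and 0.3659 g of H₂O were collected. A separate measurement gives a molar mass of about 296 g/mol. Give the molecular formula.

mol C = 0.8938 g CO₂ ÷ 44.009 g/mol = 0.020309 mol
mol H = 2 × 0.3659 g H₂O ÷ 18.015 g/mol = 0.040622 mol
mass O = 0.5015 − (0.24394 + 0.040947) = 0.21662 g → mol O = 0.21662 ÷ 15.999 = 0.013539 mol
Divide by the smallest (0.013539 mol): C 1.500, H 3.000, O 1.000
Multiplying each by 2 gives whole numbers: C 3.00, H 6.00, O 2.00
Empirical formula: C3H6O2
Empirical-formula mass = 74.08 g/mol; 296 ÷ 74.08 ≈ 4, so the molecular formula is C12H24O8.

C12H24O8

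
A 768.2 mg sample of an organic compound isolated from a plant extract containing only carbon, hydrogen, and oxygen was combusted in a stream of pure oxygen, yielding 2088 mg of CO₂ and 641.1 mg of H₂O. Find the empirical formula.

C6H9O

mol C = 2.088 g CO₂ ÷ 44.009 g/mol = 0.047445 mol
mol H = 2 × 0.6411 g H₂O ÷ 18.015 g/mol = 0.071174 mol
mass O = 0.7682 − (0.56986 + 0.071743) = 0.12660 g → mol O = 0.12660 ÷ 15.999 = 0.0079128 mol
Divide by the smallest (0.0079128 mol): C 5.996, H 8.995, O 1.000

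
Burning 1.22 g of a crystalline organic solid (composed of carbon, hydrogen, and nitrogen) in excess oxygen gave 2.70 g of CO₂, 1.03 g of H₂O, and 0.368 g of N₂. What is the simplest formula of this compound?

mol C = 2.70 g CO₂ ÷ 44.009 g/mol = 0.06135 mol
mol H = 2 × 1.03 g H₂O ÷ 18.015 g/mol = 0.1143 mol
mol N = 2 × 0.368 g N₂ ÷ 28.014 g/mol = 0.02627 mol
Divide by the smallest (0.02627 mol): C 2.335, H 4.352, N 1.000
Multiplying each by 3 gives whole numbers: C 7.01, H 13.06, N 3.00

C7H13N3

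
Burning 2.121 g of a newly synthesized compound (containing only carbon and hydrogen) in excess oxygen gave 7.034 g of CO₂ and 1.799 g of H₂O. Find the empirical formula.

C4H5

mol C = 7.034 g CO₂ ÷ 44.009 g/mol = 0.15983 mol
mol H = 2 × 1.799 g H₂O ÷ 18.015 g/mol = 0.19972 mol
Divide by the smallest (0.15983 mol): C 1.000, H 1.250
Multiplying each by 4 gives whole numbers: C 4.00, H 5.00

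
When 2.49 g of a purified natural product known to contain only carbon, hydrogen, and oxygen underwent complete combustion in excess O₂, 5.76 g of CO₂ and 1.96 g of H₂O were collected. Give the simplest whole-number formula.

C3H5O

mol C = 5.76 g CO₂ ÷ 44.009 g/mol = 0.1309 mol
mol H = 2 × 1.96 g H₂O ÷ 18.015 g/mol = 0.2176 mol
mass O = 2.49 − (1.572 + 0.2193) = 0.6986 g → mol O = 0.6986 ÷ 15.999 = 0.04367 mol
Divide by the smallest (0.04367 mol): C 2.997, H 4.983, O 1.000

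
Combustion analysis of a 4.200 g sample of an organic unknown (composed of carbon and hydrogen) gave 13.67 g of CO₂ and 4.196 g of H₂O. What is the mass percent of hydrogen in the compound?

mol C = 13.67 g CO₂ ÷ 44.009 g/mol = 0.31062 mol
mol H = 2 × 4.196 g H₂O ÷ 18.015 g/mol = 0.46583 mol
mass % H = 0.46956 g ÷ 4.200 g × 100%

11.18%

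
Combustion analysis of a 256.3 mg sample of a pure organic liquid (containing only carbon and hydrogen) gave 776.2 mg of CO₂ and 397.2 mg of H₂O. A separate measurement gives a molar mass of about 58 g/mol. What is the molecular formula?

mol C = 0.7762 g CO₂ ÷ 44.009 g/mol = 0.017637 mol
mol H = 2 × 0.3972 g H₂O ÷ 18.015 g/mol = 0.044097 mol
Divide by the smallest (0.017637 mol): C 1.000, H 2.500
Multiplying each by 2 gives whole numbers: C 2.00, H 5.00
Empirical formula: C2H5
Empirical-formula mass = 29.06 g/mol; 58 ÷ 29.06 ≈ 2, so the molecular formula is C4H10.

C4H10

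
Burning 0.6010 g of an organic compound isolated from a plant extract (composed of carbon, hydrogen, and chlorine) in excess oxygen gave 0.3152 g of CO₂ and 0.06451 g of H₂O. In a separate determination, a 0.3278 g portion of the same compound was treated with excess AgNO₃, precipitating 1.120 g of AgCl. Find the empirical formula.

mol C = 0.3152 g CO₂ ÷ 44.009 g/mol = 0.0071622 mol
mol H = 2 × 0.06451 g H₂O ÷ 18.015 g/mol = 0.0071618 mol
From the AgCl data: mol Cl per gram of compound = (1.120 ÷ 143.318) ÷ 0.3278 = 0.023840 mol/g, so in the 0.6010 g combustion sample mol Cl = 0.014328 mol
Divide by the smallest (0.0071618 mol): C 1.000, H 1.000, Cl 2.001

CHCl2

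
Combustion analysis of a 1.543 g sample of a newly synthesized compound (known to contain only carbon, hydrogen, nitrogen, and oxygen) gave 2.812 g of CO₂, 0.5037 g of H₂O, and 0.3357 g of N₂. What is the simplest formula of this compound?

mol C = 2.812 g CO₂ ÷ 44.009 g/mol = 0.063896 mol
mol H = 2 × 0.5037 g H₂O ÷ 18.015 g/mol = 0.055920 mol
mol N = 2 × 0.3357 g N₂ ÷ 28.014 g/mol = 0.023967 mol
mass O = 1.543 − (0.76746 + 0.056367 + 0.33570) = 0.38348 g → mol O = 0.38348 ÷ 15.999 = 0.023969 mol
Divide by the smallest (0.023967 mol): C 2.666, H 2.333, N 1.000, O 1.000
Multiplying each by 3 gives whole numbers: C 8.00, H 7.00, N 3.00, O 3.00

C8H7N3O3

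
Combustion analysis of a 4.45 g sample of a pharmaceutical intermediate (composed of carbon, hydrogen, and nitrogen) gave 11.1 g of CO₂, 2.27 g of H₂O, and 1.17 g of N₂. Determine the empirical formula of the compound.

mol C = 11.1 g CO₂ ÷ 44.009 g/mol = 0.2522 mol
mol H = 2 × 2.27 g H₂O ÷ 18.015 g/mol = 0.2520 mol
mol N = 2 × 1.17 g N₂ ÷ 28.014 g/mol = 0.08353 mol
Divide by the smallest (0.08353 mol): C 3.020, H 3.017, N 1.000

C3H3N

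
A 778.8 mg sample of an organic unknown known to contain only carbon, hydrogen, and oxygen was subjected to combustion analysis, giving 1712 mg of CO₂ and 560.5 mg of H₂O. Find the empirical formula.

mol C = 1.712 g CO₂ ÷ 44.009 g/mol = 0.038901 mol
mol H = 2 × 0.5605 g H₂O ÷ 18.015 g/mol = 0.062226 mol
mass O = 0.7788 − (0.46724 + 0.062724) = 0.24883 g → mol O = 0.24883 ÷ 15.999 = 0.015553 mol
Divide by the smallest (0.015553 mol): C 2.501, H 4.001, O 1.000
Multiplying each by 2 gives whole numbers: C 5.00, H 8.00, O 2.00

C5H8O2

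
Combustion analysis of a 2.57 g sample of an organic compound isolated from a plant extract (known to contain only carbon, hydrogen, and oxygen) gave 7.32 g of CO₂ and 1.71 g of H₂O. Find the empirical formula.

C7H8O

mol C = 7.32 g CO₂ ÷ 44.009 g/mol = 0.1663 mol
mol H = 2 × 1.71 g H₂O ÷ 18.015 g/mol = 0.1898 mol
mass O = 2.57 − (1.998 + 0.1914) = 0.3809 g → mol O = 0.3809 ÷ 15.999 = 0.02380 mol
Divide by the smallest (0.02380 mol): C 6.987, H 7.975, O 1.000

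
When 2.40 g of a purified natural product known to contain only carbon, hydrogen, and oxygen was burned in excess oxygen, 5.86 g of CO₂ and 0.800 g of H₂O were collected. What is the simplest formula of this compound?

mol C = 5.86 g CO₂ ÷ 44.009 g/mol = 0.1332 mol
mol H = 2 × 0.800 g H₂O ÷ 18.015 g/mol = 0.08881 mol
mass O = 2.40 − (1.599 + 0.08953) = 0.7112 g → mol O = 0.7112 ÷ 15.999 = 0.04445 mol
Divide by the smallest (0.04445 mol): C 2.996, H 1.998, O 1.000

C3H2O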